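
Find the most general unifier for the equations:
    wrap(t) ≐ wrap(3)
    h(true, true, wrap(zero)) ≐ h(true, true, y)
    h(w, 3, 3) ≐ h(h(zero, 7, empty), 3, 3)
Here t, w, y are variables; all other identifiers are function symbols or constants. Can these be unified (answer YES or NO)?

YES

Decompose wrap/1: t ≐ 3.
Bind t := 3; no other remaining equation mentions t.
Decompose h/3: true ≐ true,  true ≐ true,  wrap(zero) ≐ y.
Delete trivial equation true ≐ true.
Delete trivial equation true ≐ true.
Bind y := wrap(zero); no other remaining equation mentions y.
Decompose h/3: w ≐ h(zero, 7, empty),  3 ≐ 3,  3 ≐ 3.
Bind w := h(zero, 7, empty); no other remaining equation mentions w.
Delete trivial equation 3 ≐ 3.
Delete trivial equation 3 ≐ 3.
No equations remain and no clash or occurs-check failure arose, so a unifier exists.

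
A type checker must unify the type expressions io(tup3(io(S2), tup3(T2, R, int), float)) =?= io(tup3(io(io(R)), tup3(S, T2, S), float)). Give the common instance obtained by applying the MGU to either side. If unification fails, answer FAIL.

Decompose io/1: tup3(io(S2), tup3(T2, R, int), float) =?= tup3(io(io(R)), tup3(S, T2, S), float).
Decompose tup3/3: io(S2) =?= io(io(R)),  tup3(T2, R, int) =?= tup3(S, T2, S),  float =?= float.
Decompose io/1: S2 =?= io(R).
Bind S2 := io(R); no other remaining equation mentions S2.
Decompose tup3/3: T2 =?= S,  R =?= T2,  int =?= S.
Bind T2 := S; substituting into the one remaining equation that mentions T2 gives: R =?= S.
Bind R := S; no other remaining equation mentions R. Substituting into the earlier binding gives S2 := io(S).
Bind S := int; no other remaining equation mentions S. Substituting into the earlier bindings gives S2 := io(int), T2 := int, R := int.
Delete trivial equation float =?= float.
Applying the MGU to either side gives io(tup3(io(io(int)), tup3(int, int, int), float)).

io(tup3(io(io(int)), tup3(int, int, int), float))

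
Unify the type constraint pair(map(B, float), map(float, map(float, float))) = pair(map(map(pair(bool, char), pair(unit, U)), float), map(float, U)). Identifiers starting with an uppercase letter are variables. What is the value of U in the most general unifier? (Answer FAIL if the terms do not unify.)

Decompose pair/2: map(B, float) = map(map(pair(bool, char), pair(unit, U)), float),  map(float, map(float, float)) = map(float, U).
Decompose map/2: B = map(pair(bool, char), pair(unit, U)),  float = float.
Bind B := map(pair(bool, char), pair(unit, U)); no other remaining equation mentions B.
Delete trivial equation float = float.
Decompose map/2: float = float,  map(float, float) = U.
Delete trivial equation float = float.
Bind U := map(float, float). Substituting into the earlier binding gives B := map(pair(bool, char), pair(unit, map(float, float))).
MGU = { B := map(pair(bool, char), pair(unit, map(float, float))), U := map(float, float) }, so U := map(float, float).

map(float, float)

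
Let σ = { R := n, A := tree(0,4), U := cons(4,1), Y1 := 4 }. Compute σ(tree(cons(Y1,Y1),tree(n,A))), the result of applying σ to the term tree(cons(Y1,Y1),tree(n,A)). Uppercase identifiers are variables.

Replace each occurrence of A with tree(0,4).
Replace each occurrence of Y1 with 4.
Result: tree(cons(4,4),tree(n,tree(0,4))).

tree(cons(4,4),tree(n,tree(0,4)))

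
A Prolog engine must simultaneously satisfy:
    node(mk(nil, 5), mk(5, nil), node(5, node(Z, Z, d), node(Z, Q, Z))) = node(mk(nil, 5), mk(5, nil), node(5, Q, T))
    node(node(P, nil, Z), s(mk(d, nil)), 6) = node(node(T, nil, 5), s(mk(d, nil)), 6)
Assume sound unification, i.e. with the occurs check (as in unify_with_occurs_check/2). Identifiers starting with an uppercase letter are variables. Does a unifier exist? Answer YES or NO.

Decompose node/3: mk(nil, 5) = mk(nil, 5),  mk(5, nil) = mk(5, nil),  node(5, node(Z, Z, d), node(Z, Q, Z)) = node(5, Q, T).
Delete trivial equation mk(nil, 5) = mk(nil, 5).
Delete trivial equation mk(5, nil) = mk(5, nil).
Decompose node/3: 5 = 5,  node(Z, Z, d) = Q,  node(Z, Q, Z) = T.
Delete trivial equation 5 = 5.
Bind Q := node(Z, Z, d); substituting into the one remaining equation that mentions Q gives: node(Z, node(Z, Z, d), Z) = T.
Bind T := node(Z, node(Z, Z, d), Z); substituting into the remaining equation gives: node(node(P, nil, Z), s(mk(d, nil)), 6) = node(node(node(Z, node(Z, Z, d), Z), nil, 5), s(mk(d, nil)), 6).
Decompose node/3: node(P, nil, Z) = node(node(Z, node(Z, Z, d), Z), nil, 5),  s(mk(d, nil)) = s(mk(d, nil)),  6 = 6.
Decompose node/3: P = node(Z, node(Z, Z, d), Z),  nil = nil,  Z = 5.
Bind P := node(Z, node(Z, Z, d), Z); no other remaining equation mentions P.
Delete trivial equation nil = nil.
Bind Z := 5; no other remaining equation mentions Z. Substituting into the earlier bindings gives Q := node(5, 5, d), T := node(5, node(5, 5, d), 5), P := node(5, node(5, 5, d), 5).
Delete trivial equation s(mk(d, nil)) = s(mk(d, nil)).
Delete trivial equation 6 = 6.
No equations remain and no clash or occurs-check failure arose, so a unifier exists.

YES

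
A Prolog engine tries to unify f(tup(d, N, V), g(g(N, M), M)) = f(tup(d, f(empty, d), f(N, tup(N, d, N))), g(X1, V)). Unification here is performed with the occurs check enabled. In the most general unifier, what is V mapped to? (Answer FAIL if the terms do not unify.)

Decompose f/2: tup(d, N, V) = tup(d, f(empty, d), f(N, tup(N, d, N))),  g(g(N, M), M) = g(X1, V).
Decompose tup/3: d = d,  N = f(empty, d),  V = f(N, tup(N, d, N)).
Delete trivial equation d = d.
Bind N := f(empty, d); substituting into the remaining equations gives: V = f(f(empty, d), tup(f(empty, d), d, f(empty, d))),  g(g(f(empty, d), M), M) = g(X1, V).
Bind V := f(f(empty, d), tup(f(empty, d), d, f(empty, d))); substituting into the remaining equation gives: g(g(f(empty, d), M), M) = g(X1, f(f(empty, d), tup(f(empty, d), d, f(empty, d)))).
Decompose g/2: g(f(empty, d), M) = X1,  M = f(f(empty, d), tup(f(empty, d), d, f(empty, d))).
Bind X1 := g(f(empty, d), M); no other remaining equation mentions X1.
Bind M := f(f(empty, d), tup(f(empty, d), d, f(empty, d))). Substituting into the earlier binding gives X1 := g(f(empty, d), f(f(empty, d), tup(f(empty, d), d, f(empty, d)))).
MGU = { N -> f(empty, d), V -> f(f(empty, d), tup(f(empty, d), d, f(empty, d))), X1 -> g(f(empty, d), f(f(empty, d), tup(f(empty, d), d, f(empty, d)))), M -> f(f(empty, d), tup(f(empty, d), d, f(empty, d))) }, so V -> f(f(empty, d), tup(f(empty, d), d, f(empty, d))).

f(f(empty, d), tup(f(empty, d), d, f(empty, d)))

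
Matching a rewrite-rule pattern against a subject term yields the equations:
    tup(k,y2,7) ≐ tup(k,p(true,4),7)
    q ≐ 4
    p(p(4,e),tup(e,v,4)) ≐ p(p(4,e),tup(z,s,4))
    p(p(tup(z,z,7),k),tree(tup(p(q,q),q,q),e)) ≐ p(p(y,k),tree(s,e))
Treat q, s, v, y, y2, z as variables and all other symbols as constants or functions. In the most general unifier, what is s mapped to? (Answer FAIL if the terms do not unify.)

Decompose tup/3: k ≐ k,  y2 ≐ p(true,4),  7 ≐ 7.
Delete trivial equation k ≐ k.
Bind y2 := p(true,4); no other remaining equation mentions y2.
Delete trivial equation 7 ≐ 7.
Bind q := 4; substituting into the one remaining equation that mentions q gives: p(p(tup(z,z,7),k),tree(tup(p(4,4),4,4),e)) ≐ p(p(y,k),tree(s,e)).
Decompose p/2: p(4,e) ≐ p(4,e),  tup(e,v,4) ≐ tup(z,s,4).
Delete trivial equation p(4,e) ≐ p(4,e).
Decompose tup/3: e ≐ z,  v ≐ s,  4 ≐ 4.
Bind z := e; substituting into the one remaining equation that mentions z gives: p(p(tup(e,e,7),k),tree(tup(p(4,4),4,4),e)) ≐ p(p(y,k),tree(s,e)).
Bind v := s; no other remaining equation mentions v.
Delete trivial equation 4 ≐ 4.
Decompose p/2: p(tup(e,e,7),k) ≐ p(y,k),  tree(tup(p(4,4),4,4),e) ≐ tree(s,e).
Decompose p/2: tup(e,e,7) ≐ y,  k ≐ k.
Bind y := tup(e,e,7); no other remaining equation mentions y.
Delete trivial equation k ≐ k.
Decompose tree/2: tup(p(4,4),4,4) ≐ s,  e ≐ e.
Bind s := tup(p(4,4),4,4); no other remaining equation mentions s. Substituting into the earlier binding gives v := tup(p(4,4),4,4).
Delete trivial equation e ≐ e.
MGU = { y2 ↦ p(true,4), q ↦ 4, z ↦ e, v ↦ tup(p(4,4),4,4), y ↦ tup(e,e,7), s ↦ tup(p(4,4),4,4) }, so s ↦ tup(p(4,4),4,4).

tup(p(4,4),4,4)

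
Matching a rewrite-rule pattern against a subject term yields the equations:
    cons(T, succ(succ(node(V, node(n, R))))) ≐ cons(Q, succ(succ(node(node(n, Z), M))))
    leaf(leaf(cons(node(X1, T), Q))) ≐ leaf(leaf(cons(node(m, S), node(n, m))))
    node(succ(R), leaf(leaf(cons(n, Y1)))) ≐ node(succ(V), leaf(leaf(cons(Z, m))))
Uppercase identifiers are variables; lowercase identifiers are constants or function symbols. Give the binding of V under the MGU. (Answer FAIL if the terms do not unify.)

node(n, n)

Decompose cons/2: T ≐ Q,  succ(succ(node(V, node(n, R)))) ≐ succ(succ(node(node(n, Z), M))).
Bind T := Q; substituting into the one remaining equation that mentions T gives: leaf(leaf(cons(node(X1, Q), Q))) ≐ leaf(leaf(cons(node(m, S), node(n, m)))).
Decompose succ/1: succ(node(V, node(n, R))) ≐ succ(node(node(n, Z), M)).
Decompose succ/1: node(V, node(n, R)) ≐ node(node(n, Z), M).
Decompose node/2: V ≐ node(n, Z),  node(n, R) ≐ M.
Bind V := node(n, Z); substituting into the one remaining equation that mentions V gives: node(succ(R), leaf(leaf(cons(n, Y1)))) ≐ node(succ(node(n, Z)), leaf(leaf(cons(Z, m)))).
Bind M := node(n, R); no other remaining equation mentions M.
Decompose leaf/1: leaf(cons(node(X1, Q), Q)) ≐ leaf(cons(node(m, S), node(n, m))).
Decompose leaf/1: cons(node(X1, Q), Q) ≐ cons(node(m, S), node(n, m)).
Decompose cons/2: node(X1, Q) ≐ node(m, S),  Q ≐ node(n, m).
Decompose node/2: X1 ≐ m,  Q ≐ S.
Bind X1 := m; no other remaining equation mentions X1.
Bind Q := S; substituting into the one remaining equation that mentions Q gives: S ≐ node(n, m). Substituting into the earlier binding gives T := S.
Bind S := node(n, m); no other remaining equation mentions S. Substituting into the earlier bindings gives T := node(n, m), Q := node(n, m).
Decompose node/2: succ(R) ≐ succ(node(n, Z)),  leaf(leaf(cons(n, Y1))) ≐ leaf(leaf(cons(Z, m))).
Decompose succ/1: R ≐ node(n, Z).
Bind R := node(n, Z); no other remaining equation mentions R. Substituting into the earlier binding gives M := node(n, node(n, Z)).
Decompose leaf/1: leaf(cons(n, Y1)) ≐ leaf(cons(Z, m)).
Decompose leaf/1: cons(n, Y1) ≐ cons(Z, m).
Decompose cons/2: n ≐ Z,  Y1 ≐ m.
Bind Z := n; no other remaining equation mentions Z. Substituting into the earlier bindings gives V := node(n, n), M := node(n, node(n, n)), R := node(n, n).
Bind Y1 := m.
MGU = { T := node(n, m), V := node(n, n), M := node(n, node(n, n)), X1 := m, Q := node(n, m), S := node(n, m), R := node(n, n), Z := n, Y1 := m }, so V := node(n, n).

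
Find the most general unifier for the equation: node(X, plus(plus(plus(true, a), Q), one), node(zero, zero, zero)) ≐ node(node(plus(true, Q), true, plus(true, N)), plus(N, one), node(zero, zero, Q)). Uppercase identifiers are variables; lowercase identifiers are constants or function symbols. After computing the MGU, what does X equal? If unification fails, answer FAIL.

Decompose node/3: X ≐ node(plus(true, Q), true, plus(true, N)),  plus(plus(plus(true, a), Q), one) ≐ plus(N, one),  node(zero, zero, zero) ≐ node(zero, zero, Q).
Bind X := node(plus(true, Q), true, plus(true, N)); no other remaining equation mentions X.
Decompose plus/2: plus(plus(true, a), Q) ≐ N,  one ≐ one.
Bind N := plus(plus(true, a), Q); no other remaining equation mentions N. Substituting into the earlier binding gives X := node(plus(true, Q), true, plus(true, plus(plus(true, a), Q))).
Delete trivial equation one ≐ one.
Decompose node/3: zero ≐ zero,  zero ≐ zero,  zero ≐ Q.
Delete trivial equation zero ≐ zero.
Delete trivial equation zero ≐ zero.
Bind Q := zero. Substituting into the earlier bindings gives X := node(plus(true, zero), true, plus(true, plus(plus(true, a), zero))), N := plus(plus(true, a), zero).
MGU = { X := node(plus(true, zero), true, plus(true, plus(plus(true, a), zero))), N := plus(plus(true, a), zero), Q := zero }, so X := node(plus(true, zero), true, plus(true, plus(plus(true, a), zero))).

node(plus(true, zero), true, plus(true, plus(plus(true, a), zero)))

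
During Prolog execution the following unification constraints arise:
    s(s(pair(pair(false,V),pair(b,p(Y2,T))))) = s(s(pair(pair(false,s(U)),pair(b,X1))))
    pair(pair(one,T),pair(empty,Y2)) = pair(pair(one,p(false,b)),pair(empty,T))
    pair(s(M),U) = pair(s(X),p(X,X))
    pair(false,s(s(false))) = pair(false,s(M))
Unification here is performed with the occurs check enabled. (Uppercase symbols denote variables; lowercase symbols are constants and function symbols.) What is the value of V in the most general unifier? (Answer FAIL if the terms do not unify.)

s(p(s(false),s(false)))

Decompose s/1: s(pair(pair(false,V),pair(b,p(Y2,T)))) = s(pair(pair(false,s(U)),pair(b,X1))).
Decompose s/1: pair(pair(false,V),pair(b,p(Y2,T))) = pair(pair(false,s(U)),pair(b,X1)).
Decompose pair/2: pair(false,V) = pair(false,s(U)),  pair(b,p(Y2,T)) = pair(b,X1).
Decompose pair/2: false = false,  V = s(U).
Delete trivial equation false = false.
Bind V := s(U); no other remaining equation mentions V.
Decompose pair/2: b = b,  p(Y2,T) = X1.
Delete trivial equation b = b.
Bind X1 := p(Y2,T); no other remaining equation mentions X1.
Decompose pair/2: pair(one,T) = pair(one,p(false,b)),  pair(empty,Y2) = pair(empty,T).
Decompose pair/2: one = one,  T = p(false,b).
Delete trivial equation one = one.
Bind T := p(false,b); substituting into the one remaining equation that mentions T gives: pair(empty,Y2) = pair(empty,p(false,b)). Substituting into the earlier binding gives X1 := p(Y2,p(false,b)).
Decompose pair/2: empty = empty,  Y2 = p(false,b).
Delete trivial equation empty = empty.
Bind Y2 := p(false,b); no other remaining equation mentions Y2. Substituting into the earlier binding gives X1 := p(p(false,b),p(false,b)).
Decompose pair/2: s(M) = s(X),  U = p(X,X).
Decompose s/1: M = X.
Bind M := X; substituting into the one remaining equation that mentions M gives: pair(false,s(s(false))) = pair(false,s(X)).
Bind U := p(X,X); no other remaining equation mentions U. Substituting into the earlier binding gives V := s(p(X,X)).
Decompose pair/2: false = false,  s(s(false)) = s(X).
Delete trivial equation false = false.
Decompose s/1: s(false) = X.
Bind X := s(false). Substituting into the earlier bindings gives V := s(p(s(false),s(false))), M := s(false), U := p(s(false),s(false)).
MGU = { V ↦ s(p(s(false),s(false))), X1 ↦ p(p(false,b),p(false,b)), T ↦ p(false,b), Y2 ↦ p(false,b), M ↦ s(false), U ↦ p(s(false),s(false)), X ↦ s(false) }, so V ↦ s(p(s(false),s(false))).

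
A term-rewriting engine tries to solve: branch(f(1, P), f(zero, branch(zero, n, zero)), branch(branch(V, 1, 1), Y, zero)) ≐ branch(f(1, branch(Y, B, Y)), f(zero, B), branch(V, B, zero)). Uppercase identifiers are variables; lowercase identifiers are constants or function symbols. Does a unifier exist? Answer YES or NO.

NO

Decompose branch/3: f(1, P) ≐ f(1, branch(Y, B, Y)),  f(zero, branch(zero, n, zero)) ≐ f(zero, B),  branch(branch(V, 1, 1), Y, zero) ≐ branch(V, B, zero).
Decompose f/2: 1 ≐ 1,  P ≐ branch(Y, B, Y).
Delete trivial equation 1 ≐ 1.
Bind P := branch(Y, B, Y); no other remaining equation mentions P.
Decompose f/2: zero ≐ zero,  branch(zero, n, zero) ≐ B.
Delete trivial equation zero ≐ zero.
Bind B := branch(zero, n, zero); substituting into the remaining equation gives: branch(branch(V, 1, 1), Y, zero) ≐ branch(V, branch(zero, n, zero), zero). Substituting into the earlier binding gives P := branch(Y, branch(zero, n, zero), Y).
Decompose branch/3: branch(V, 1, 1) ≐ V,  Y ≐ branch(zero, n, zero),  zero ≐ zero.
Occurs check fails: V occurs in branch(V, 1, 1); the equation V ≐ branch(V, 1, 1) has no finite solution.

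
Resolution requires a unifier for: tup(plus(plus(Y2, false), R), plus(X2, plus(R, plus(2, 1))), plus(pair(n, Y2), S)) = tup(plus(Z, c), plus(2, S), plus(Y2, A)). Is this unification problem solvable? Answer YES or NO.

Decompose tup/3: plus(plus(Y2, false), R) = plus(Z, c),  plus(X2, plus(R, plus(2, 1))) = plus(2, S),  plus(pair(n, Y2), S) = plus(Y2, A).
Decompose plus/2: plus(Y2, false) = Z,  R = c.
Bind Z := plus(Y2, false); no other remaining equation mentions Z.
Bind R := c; substituting into the one remaining equation that mentions R gives: plus(X2, plus(c, plus(2, 1))) = plus(2, S).
Decompose plus/2: X2 = 2,  plus(c, plus(2, 1)) = S.
Bind X2 := 2; no other remaining equation mentions X2.
Bind S := plus(c, plus(2, 1)); substituting into the remaining equation gives: plus(pair(n, Y2), plus(c, plus(2, 1))) = plus(Y2, A).
Decompose plus/2: pair(n, Y2) = Y2,  plus(c, plus(2, 1)) = A.
Occurs check fails: Y2 occurs in pair(n, Y2); the equation Y2 = pair(n, Y2) has no finite solution.

NO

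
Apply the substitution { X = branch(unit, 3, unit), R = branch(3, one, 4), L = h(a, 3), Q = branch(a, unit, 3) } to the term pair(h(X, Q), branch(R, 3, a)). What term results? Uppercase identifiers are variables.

Replace each occurrence of X with branch(unit, 3, unit).
Replace each occurrence of R with branch(3, one, 4).
Replace each occurrence of Q with branch(a, unit, 3).
Result: pair(h(branch(unit, 3, unit), branch(a, unit, 3)), branch(branch(3, one, 4), 3, a)).

pair(h(branch(unit, 3, unit), branch(a, unit, 3)), branch(branch(3, one, 4), 3, a))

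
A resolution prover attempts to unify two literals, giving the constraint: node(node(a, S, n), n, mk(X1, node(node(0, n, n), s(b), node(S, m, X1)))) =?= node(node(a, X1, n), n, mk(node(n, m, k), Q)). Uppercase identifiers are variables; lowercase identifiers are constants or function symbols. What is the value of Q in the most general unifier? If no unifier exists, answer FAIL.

Decompose node/3: node(a, S, n) =?= node(a, X1, n),  n =?= n,  mk(X1, node(node(0, n, n), s(b), node(S, m, X1))) =?= mk(node(n, m, k), Q).
Decompose node/3: a =?= a,  S =?= X1,  n =?= n.
Delete trivial equation a =?= a.
Bind S := X1; substituting into the one remaining equation that mentions S gives: mk(X1, node(node(0, n, n), s(b), node(X1, m, X1))) =?= mk(node(n, m, k), Q).
Delete trivial equation n =?= n.
Delete trivial equation n =?= n.
Decompose mk/2: X1 =?= node(n, m, k),  node(node(0, n, n), s(b), node(X1, m, X1)) =?= Q.
Bind X1 := node(n, m, k); substituting into the remaining equation gives: node(node(0, n, n), s(b), node(node(n, m, k), m, node(n, m, k))) =?= Q. Substituting into the earlier binding gives S := node(n, m, k).
Bind Q := node(node(0, n, n), s(b), node(node(n, m, k), m, node(n, m, k))).
MGU = { S ↦ node(n, m, k), X1 ↦ node(n, m, k), Q ↦ node(node(0, n, n), s(b), node(node(n, m, k), m, node(n, m, k))) }, so Q ↦ node(node(0, n, n), s(b), node(node(n, m, k), m, node(n, m, k))).

node(node(0, n, n), s(b), node(node(n, m, k), m, node(n, m, k)))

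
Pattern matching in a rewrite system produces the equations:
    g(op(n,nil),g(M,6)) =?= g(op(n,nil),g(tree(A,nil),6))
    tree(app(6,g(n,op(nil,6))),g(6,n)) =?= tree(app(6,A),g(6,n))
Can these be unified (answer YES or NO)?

YES

Decompose g/2: op(n,nil) =?= op(n,nil),  g(M,6) =?= g(tree(A,nil),6).
Delete trivial equation op(n,nil) =?= op(n,nil).
Decompose g/2: M =?= tree(A,nil),  6 =?= 6.
Bind M := tree(A,nil); no other remaining equation mentions M.
Delete trivial equation 6 =?= 6.
Decompose tree/2: app(6,g(n,op(nil,6))) =?= app(6,A),  g(6,n) =?= g(6,n).
Decompose app/2: 6 =?= 6,  g(n,op(nil,6)) =?= A.
Delete trivial equation 6 =?= 6.
Bind A := g(n,op(nil,6)); no other remaining equation mentions A. Substituting into the earlier binding gives M := tree(g(n,op(nil,6)),nil).
Delete trivial equation g(6,n) =?= g(6,n).
No equations remain and no clash or occurs-check failure arose, so a unifier exists.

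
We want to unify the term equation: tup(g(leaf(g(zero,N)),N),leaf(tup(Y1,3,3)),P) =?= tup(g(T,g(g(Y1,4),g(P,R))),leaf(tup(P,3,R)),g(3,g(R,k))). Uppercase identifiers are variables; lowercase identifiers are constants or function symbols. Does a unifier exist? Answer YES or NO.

Decompose tup/3: g(leaf(g(zero,N)),N) =?= g(T,g(g(Y1,4),g(P,R))),  leaf(tup(Y1,3,3)) =?= leaf(tup(P,3,R)),  P =?= g(3,g(R,k)).
Decompose g/2: leaf(g(zero,N)) =?= T,  N =?= g(g(Y1,4),g(P,R)).
Bind T := leaf(g(zero,N)); no other remaining equation mentions T.
Bind N := g(g(Y1,4),g(P,R)); no other remaining equation mentions N. Substituting into the earlier binding gives T := leaf(g(zero,g(g(Y1,4),g(P,R)))).
Decompose leaf/1: tup(Y1,3,3) =?= tup(P,3,R).
Decompose tup/3: Y1 =?= P,  3 =?= 3,  3 =?= R.
Bind Y1 := P; no other remaining equation mentions Y1. Substituting into the earlier bindings gives T := leaf(g(zero,g(g(P,4),g(P,R)))), N := g(g(P,4),g(P,R)).
Delete trivial equation 3 =?= 3.
Bind R := 3; substituting into the remaining equation gives: P =?= g(3,g(3,k)). Substituting into the earlier bindings gives T := leaf(g(zero,g(g(P,4),g(P,3)))), N := g(g(P,4),g(P,3)).
Bind P := g(3,g(3,k)). Substituting into the earlier bindings gives T := leaf(g(zero,g(g(g(3,g(3,k)),4),g(g(3,g(3,k)),3)))), N := g(g(g(3,g(3,k)),4),g(g(3,g(3,k)),3)), Y1 := g(3,g(3,k)).
No equations remain and no clash or occurs-check failure arose, so a unifier exists.

YES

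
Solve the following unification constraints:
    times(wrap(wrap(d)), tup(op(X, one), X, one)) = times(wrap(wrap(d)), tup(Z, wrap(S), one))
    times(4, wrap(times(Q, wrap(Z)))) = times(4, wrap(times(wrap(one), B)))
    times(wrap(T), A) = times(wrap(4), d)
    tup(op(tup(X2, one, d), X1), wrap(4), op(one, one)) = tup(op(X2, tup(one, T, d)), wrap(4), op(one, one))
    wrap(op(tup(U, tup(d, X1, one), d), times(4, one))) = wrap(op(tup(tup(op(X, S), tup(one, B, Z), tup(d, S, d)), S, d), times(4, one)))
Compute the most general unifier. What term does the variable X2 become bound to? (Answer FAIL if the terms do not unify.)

FAIL

Decompose times/2: wrap(wrap(d)) = wrap(wrap(d)),  tup(op(X, one), X, one) = tup(Z, wrap(S), one).
Delete trivial equation wrap(wrap(d)) = wrap(wrap(d)).
Decompose tup/3: op(X, one) = Z,  X = wrap(S),  one = one.
Bind Z := op(X, one); substituting into the 2 remaining equations that mention Z gives: times(4, wrap(times(Q, wrap(op(X, one))))) = times(4, wrap(times(wrap(one), B))),  wrap(op(tup(U, tup(d, X1, one), d), times(4, one))) = wrap(op(tup(tup(op(X, S), tup(one, B, op(X, one)), tup(d, S, d)), S, d), times(4, one))).
Bind X := wrap(S); substituting into the 2 remaining equations that mention X gives: times(4, wrap(times(Q, wrap(op(wrap(S), one))))) = times(4, wrap(times(wrap(one), B))),  wrap(op(tup(U, tup(d, X1, one), d), times(4, one))) = wrap(op(tup(tup(op(wrap(S), S), tup(one, B, op(wrap(S), one)), tup(d, S, d)), S, d), times(4, one))). Substituting into the earlier binding gives Z := op(wrap(S), one).
Delete trivial equation one = one.
Decompose times/2: 4 = 4,  wrap(times(Q, wrap(op(wrap(S), one)))) = wrap(times(wrap(one), B)).
Delete trivial equation 4 = 4.
Decompose wrap/1: times(Q, wrap(op(wrap(S), one))) = times(wrap(one), B).
Decompose times/2: Q = wrap(one),  wrap(op(wrap(S), one)) = B.
Bind Q := wrap(one); no other remaining equation mentions Q.
Bind B := wrap(op(wrap(S), one)); substituting into the one remaining equation that mentions B gives: wrap(op(tup(U, tup(d, X1, one), d), times(4, one))) = wrap(op(tup(tup(op(wrap(S), S), tup(one, wrap(op(wrap(S), one)), op(wrap(S), one)), tup(d, S, d)), S, d), times(4, one))).
Decompose times/2: wrap(T) = wrap(4),  A = d.
Decompose wrap/1: T = 4.
Bind T := 4; substituting into the one remaining equation that mentions T gives: tup(op(tup(X2, one, d), X1), wrap(4), op(one, one)) = tup(op(X2, tup(one, 4, d)), wrap(4), op(one, one)).
Bind A := d; no other remaining equation mentions A.
Decompose tup/3: op(tup(X2, one, d), X1) = op(X2, tup(one, 4, d)),  wrap(4) = wrap(4),  op(one, one) = op(one, one).
Decompose op/2: tup(X2, one, d) = X2,  X1 = tup(one, 4, d).
Occurs check fails: X2 occurs in tup(X2, one, d); the equation X2 = tup(X2, one, d) has no finite solution.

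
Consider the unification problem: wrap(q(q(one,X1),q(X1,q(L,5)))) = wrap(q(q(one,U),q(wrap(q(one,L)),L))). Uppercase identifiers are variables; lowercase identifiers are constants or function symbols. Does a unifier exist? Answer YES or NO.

NO

Decompose wrap/1: q(q(one,X1),q(X1,q(L,5))) = q(q(one,U),q(wrap(q(one,L)),L)).
Decompose q/2: q(one,X1) = q(one,U),  q(X1,q(L,5)) = q(wrap(q(one,L)),L).
Decompose q/2: one = one,  X1 = U.
Delete trivial equation one = one.
Bind X1 := U; substituting into the remaining equation gives: q(U,q(L,5)) = q(wrap(q(one,L)),L).
Decompose q/2: U = wrap(q(one,L)),  q(L,5) = L.
Bind U := wrap(q(one,L)); no other remaining equation mentions U. Substituting into the earlier binding gives X1 := wrap(q(one,L)).
Occurs check fails: L occurs in q(L,5); the equation L = q(L,5) has no finite solution.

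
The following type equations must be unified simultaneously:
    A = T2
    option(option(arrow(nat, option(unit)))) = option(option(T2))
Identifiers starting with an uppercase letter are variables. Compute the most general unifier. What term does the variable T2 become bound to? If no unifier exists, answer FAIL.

arrow(nat, option(unit))

Bind A := T2; no other remaining equation mentions A.
Decompose option/1: option(arrow(nat, option(unit))) = option(T2).
Decompose option/1: arrow(nat, option(unit)) = T2.
Bind T2 := arrow(nat, option(unit)). Substituting into the earlier binding gives A := arrow(nat, option(unit)).
MGU = { A := arrow(nat, option(unit)), T2 := arrow(nat, option(unit)) }, so T2 := arrow(nat, option(unit)).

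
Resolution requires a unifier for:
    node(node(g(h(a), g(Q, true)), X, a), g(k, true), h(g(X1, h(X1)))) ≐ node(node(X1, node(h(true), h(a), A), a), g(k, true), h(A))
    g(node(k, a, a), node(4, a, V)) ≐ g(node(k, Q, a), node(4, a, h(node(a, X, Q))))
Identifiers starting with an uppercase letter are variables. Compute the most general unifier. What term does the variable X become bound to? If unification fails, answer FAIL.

node(h(true), h(a), g(g(h(a), g(a, true)), h(g(h(a), g(a, true)))))

Decompose node/3: node(g(h(a), g(Q, true)), X, a) ≐ node(X1, node(h(true), h(a), A), a),  g(k, true) ≐ g(k, true),  h(g(X1, h(X1))) ≐ h(A).
Decompose node/3: g(h(a), g(Q, true)) ≐ X1,  X ≐ node(h(true), h(a), A),  a ≐ a.
Bind X1 := g(h(a), g(Q, true)); substituting into the one remaining equation that mentions X1 gives: h(g(g(h(a), g(Q, true)), h(g(h(a), g(Q, true))))) ≐ h(A).
Bind X := node(h(true), h(a), A); substituting into the one remaining equation that mentions X gives: g(node(k, a, a), node(4, a, V)) ≐ g(node(k, Q, a), node(4, a, h(node(a, node(h(true), h(a), A), Q)))).
Delete trivial equation a ≐ a.
Delete trivial equation g(k, true) ≐ g(k, true).
Decompose h/1: g(g(h(a), g(Q, true)), h(g(h(a), g(Q, true)))) ≐ A.
Bind A := g(g(h(a), g(Q, true)), h(g(h(a), g(Q, true)))); substituting into the remaining equation gives: g(node(k, a, a), node(4, a, V)) ≐ g(node(k, Q, a), node(4, a, h(node(a, node(h(true), h(a), g(g(h(a), g(Q, true)), h(g(h(a), g(Q, true))))), Q)))). Substituting into the earlier binding gives X := node(h(true), h(a), g(g(h(a), g(Q, true)), h(g(h(a), g(Q, true))))).
Decompose g/2: node(k, a, a) ≐ node(k, Q, a),  node(4, a, V) ≐ node(4, a, h(node(a, node(h(true), h(a), g(g(h(a), g(Q, true)), h(g(h(a), g(Q, true))))), Q))).
Decompose node/3: k ≐ k,  a ≐ Q,  a ≐ a.
Delete trivial equation k ≐ k.
Bind Q := a; substituting into the one remaining equation that mentions Q gives: node(4, a, V) ≐ node(4, a, h(node(a, node(h(true), h(a), g(g(h(a), g(a, true)), h(g(h(a), g(a, true))))), a))). Substituting into the earlier bindings gives X1 := g(h(a), g(a, true)), X := node(h(true), h(a), g(g(h(a), g(a, true)), h(g(h(a), g(a, true))))), A := g(g(h(a), g(a, true)), h(g(h(a), g(a, true)))).
Delete trivial equation a ≐ a.
Decompose node/3: 4 ≐ 4,  a ≐ a,  V ≐ h(node(a, node(h(true), h(a), g(g(h(a), g(a, true)), h(g(h(a), g(a, true))))), a)).
Delete trivial equation 4 ≐ 4.
Delete trivial equation a ≐ a.
Bind V := h(node(a, node(h(true), h(a), g(g(h(a), g(a, true)), h(g(h(a), g(a, true))))), a)).
MGU = { X1 ↦ g(h(a), g(a, true)), X ↦ node(h(true), h(a), g(g(h(a), g(a, true)), h(g(h(a), g(a, true))))), A ↦ g(g(h(a), g(a, true)), h(g(h(a), g(a, true)))), Q ↦ a, V ↦ h(node(a, node(h(true), h(a), g(g(h(a), g(a, true)), h(g(h(a), g(a, true))))), a)) }, so X ↦ node(h(true), h(a), g(g(h(a), g(a, true)), h(g(h(a), g(a, true))))).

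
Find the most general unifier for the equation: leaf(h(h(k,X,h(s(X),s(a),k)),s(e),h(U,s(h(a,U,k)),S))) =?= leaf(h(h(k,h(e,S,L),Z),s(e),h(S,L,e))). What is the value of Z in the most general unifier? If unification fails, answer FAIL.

Decompose leaf/1: h(h(k,X,h(s(X),s(a),k)),s(e),h(U,s(h(a,U,k)),S)) =?= h(h(k,h(e,S,L),Z),s(e),h(S,L,e)).
Decompose h/3: h(k,X,h(s(X),s(a),k)) =?= h(k,h(e,S,L),Z),  s(e) =?= s(e),  h(U,s(h(a,U,k)),S) =?= h(S,L,e).
Decompose h/3: k =?= k,  X =?= h(e,S,L),  h(s(X),s(a),k) =?= Z.
Delete trivial equation k =?= k.
Bind X := h(e,S,L); substituting into the one remaining equation that mentions X gives: h(s(h(e,S,L)),s(a),k) =?= Z.
Bind Z := h(s(h(e,S,L)),s(a),k); no other remaining equation mentions Z.
Delete trivial equation s(e) =?= s(e).
Decompose h/3: U =?= S,  s(h(a,U,k)) =?= L,  S =?= e.
Bind U := S; substituting into the one remaining equation that mentions U gives: s(h(a,S,k)) =?= L.
Bind L := s(h(a,S,k)); no other remaining equation mentions L. Substituting into the earlier bindings gives X := h(e,S,s(h(a,S,k))), Z := h(s(h(e,S,s(h(a,S,k)))),s(a),k).
Bind S := e. Substituting into the earlier bindings gives X := h(e,e,s(h(a,e,k))), Z := h(s(h(e,e,s(h(a,e,k)))),s(a),k), U := e, L := s(h(a,e,k)).
MGU = { X -> h(e,e,s(h(a,e,k))), Z -> h(s(h(e,e,s(h(a,e,k)))),s(a),k), U -> e, L -> s(h(a,e,k)), S -> e }, so Z -> h(s(h(e,e,s(h(a,e,k)))),s(a),k).

h(s(h(e,e,s(h(a,e,k)))),s(a),k)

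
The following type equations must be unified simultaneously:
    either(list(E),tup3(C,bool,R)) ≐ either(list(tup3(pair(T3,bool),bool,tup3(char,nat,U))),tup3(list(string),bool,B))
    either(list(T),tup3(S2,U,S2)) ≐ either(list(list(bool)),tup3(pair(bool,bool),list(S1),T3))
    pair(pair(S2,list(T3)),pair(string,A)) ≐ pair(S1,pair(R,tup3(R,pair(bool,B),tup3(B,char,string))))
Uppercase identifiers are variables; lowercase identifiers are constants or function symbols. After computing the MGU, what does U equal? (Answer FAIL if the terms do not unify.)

list(pair(pair(bool,bool),list(pair(bool,bool))))

Decompose either/2: list(E) ≐ list(tup3(pair(T3,bool),bool,tup3(char,nat,U))),  tup3(C,bool,R) ≐ tup3(list(string),bool,B).
Decompose list/1: E ≐ tup3(pair(T3,bool),bool,tup3(char,nat,U)).
Bind E := tup3(pair(T3,bool),bool,tup3(char,nat,U)); no other remaining equation mentions E.
Decompose tup3/3: C ≐ list(string),  bool ≐ bool,  R ≐ B.
Bind C := list(string); no other remaining equation mentions C.
Delete trivial equation bool ≐ bool.
Bind R := B; substituting into the one remaining equation that mentions R gives: pair(pair(S2,list(T3)),pair(string,A)) ≐ pair(S1,pair(B,tup3(B,pair(bool,B),tup3(B,char,string)))).
Decompose either/2: list(T) ≐ list(list(bool)),  tup3(S2,U,S2) ≐ tup3(pair(bool,bool),list(S1),T3).
Decompose list/1: T ≐ list(bool).
Bind T := list(bool); no other remaining equation mentions T.
Decompose tup3/3: S2 ≐ pair(bool,bool),  U ≐ list(S1),  S2 ≐ T3.
Bind S2 := pair(bool,bool); substituting into the 2 remaining equations that mention S2 gives: pair(bool,bool) ≐ T3,  pair(pair(pair(bool,bool),list(T3)),pair(string,A)) ≐ pair(S1,pair(B,tup3(B,pair(bool,B),tup3(B,char,string)))).
Bind U := list(S1); no other remaining equation mentions U. Substituting into the earlier binding gives E := tup3(pair(T3,bool),bool,tup3(char,nat,list(S1))).
Bind T3 := pair(bool,bool); substituting into the remaining equation gives: pair(pair(pair(bool,bool),list(pair(bool,bool))),pair(string,A)) ≐ pair(S1,pair(B,tup3(B,pair(bool,B),tup3(B,char,string)))). Substituting into the earlier binding gives E := tup3(pair(pair(bool,bool),bool),bool,tup3(char,nat,list(S1))).
Decompose pair/2: pair(pair(bool,bool),list(pair(bool,bool))) ≐ S1,  pair(string,A) ≐ pair(B,tup3(B,pair(bool,B),tup3(B,char,string))).
Bind S1 := pair(pair(bool,bool),list(pair(bool,bool))); no other remaining equation mentions S1. Substituting into the earlier bindings gives E := tup3(pair(pair(bool,bool),bool),bool,tup3(char,nat,list(pair(pair(bool,bool),list(pair(bool,bool)))))), U := list(pair(pair(bool,bool),list(pair(bool,bool)))).
Decompose pair/2: string ≐ B,  A ≐ tup3(B,pair(bool,B),tup3(B,char,string)).
Bind B := string; substituting into the remaining equation gives: A ≐ tup3(string,pair(bool,string),tup3(string,char,string)). Substituting into the earlier binding gives R := string.
Bind A := tup3(string,pair(bool,string),tup3(string,char,string)).
MGU = { E -> tup3(pair(pair(bool,bool),bool),bool,tup3(char,nat,list(pair(pair(bool,bool),list(pair(bool,bool)))))), C -> list(string), R -> string, T -> list(bool), S2 -> pair(bool,bool), U -> list(pair(pair(bool,bool),list(pair(bool,bool)))), T3 -> pair(bool,bool), S1 -> pair(pair(bool,bool),list(pair(bool,bool))), B -> string, A -> tup3(string,pair(bool,string),tup3(string,char,string)) }, so U -> list(pair(pair(bool,bool),list(pair(bool,bool)))).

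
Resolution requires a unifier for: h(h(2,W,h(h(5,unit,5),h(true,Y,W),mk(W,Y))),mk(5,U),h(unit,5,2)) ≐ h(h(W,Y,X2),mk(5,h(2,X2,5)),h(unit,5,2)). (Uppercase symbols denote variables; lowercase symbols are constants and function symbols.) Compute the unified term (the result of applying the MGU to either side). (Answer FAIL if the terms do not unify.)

h(h(2,2,h(h(5,unit,5),h(true,2,2),mk(2,2))),mk(5,h(2,h(h(5,unit,5),h(true,2,2),mk(2,2)),5)),h(unit,5,2))

Decompose h/3: h(2,W,h(h(5,unit,5),h(true,Y,W),mk(W,Y))) ≐ h(W,Y,X2),  mk(5,U) ≐ mk(5,h(2,X2,5)),  h(unit,5,2) ≐ h(unit,5,2).
Decompose h/3: 2 ≐ W,  W ≐ Y,  h(h(5,unit,5),h(true,Y,W),mk(W,Y)) ≐ X2.
Bind W := 2; substituting into the 2 remaining equations that mention W gives: 2 ≐ Y,  h(h(5,unit,5),h(true,Y,2),mk(2,Y)) ≐ X2.
Bind Y := 2; substituting into the one remaining equation that mentions Y gives: h(h(5,unit,5),h(true,2,2),mk(2,2)) ≐ X2.
Bind X2 := h(h(5,unit,5),h(true,2,2),mk(2,2)); substituting into the one remaining equation that mentions X2 gives: mk(5,U) ≐ mk(5,h(2,h(h(5,unit,5),h(true,2,2),mk(2,2)),5)).
Decompose mk/2: 5 ≐ 5,  U ≐ h(2,h(h(5,unit,5),h(true,2,2),mk(2,2)),5).
Delete trivial equation 5 ≐ 5.
Bind U := h(2,h(h(5,unit,5),h(true,2,2),mk(2,2)),5); no other remaining equation mentions U.
Delete trivial equation h(unit,5,2) ≐ h(unit,5,2).
Applying the MGU to either side gives h(h(2,2,h(h(5,unit,5),h(true,2,2),mk(2,2))),mk(5,h(2,h(h(5,unit,5),h(true,2,2),mk(2,2)),5)),h(unit,5,2)).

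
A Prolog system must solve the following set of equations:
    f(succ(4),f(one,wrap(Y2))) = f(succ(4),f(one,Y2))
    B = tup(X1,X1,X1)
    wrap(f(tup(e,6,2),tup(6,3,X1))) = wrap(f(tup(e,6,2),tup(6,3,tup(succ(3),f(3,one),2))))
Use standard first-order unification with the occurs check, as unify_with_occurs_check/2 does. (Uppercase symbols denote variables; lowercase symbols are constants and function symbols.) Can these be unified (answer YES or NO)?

Decompose f/2: succ(4) = succ(4),  f(one,wrap(Y2)) = f(one,Y2).
Delete trivial equation succ(4) = succ(4).
Decompose f/2: one = one,  wrap(Y2) = Y2.
Delete trivial equation one = one.
Occurs check fails: Y2 occurs in wrap(Y2); the equation Y2 = wrap(Y2) has no finite solution.

NO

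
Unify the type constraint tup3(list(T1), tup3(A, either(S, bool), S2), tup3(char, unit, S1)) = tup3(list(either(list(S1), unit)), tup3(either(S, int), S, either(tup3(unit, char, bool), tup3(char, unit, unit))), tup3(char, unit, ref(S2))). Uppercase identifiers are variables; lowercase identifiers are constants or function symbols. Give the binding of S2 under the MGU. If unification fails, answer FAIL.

Decompose tup3/3: list(T1) = list(either(list(S1), unit)),  tup3(A, either(S, bool), S2) = tup3(either(S, int), S, either(tup3(unit, char, bool), tup3(char, unit, unit))),  tup3(char, unit, S1) = tup3(char, unit, ref(S2)).
Decompose list/1: T1 = either(list(S1), unit).
Bind T1 := either(list(S1), unit); no other remaining equation mentions T1.
Decompose tup3/3: A = either(S, int),  either(S, bool) = S,  S2 = either(tup3(unit, char, bool), tup3(char, unit, unit)).
Bind A := either(S, int); no other remaining equation mentions A.
Occurs check fails: S occurs in either(S, bool); the equation S = either(S, bool) has no finite solution.

FAIL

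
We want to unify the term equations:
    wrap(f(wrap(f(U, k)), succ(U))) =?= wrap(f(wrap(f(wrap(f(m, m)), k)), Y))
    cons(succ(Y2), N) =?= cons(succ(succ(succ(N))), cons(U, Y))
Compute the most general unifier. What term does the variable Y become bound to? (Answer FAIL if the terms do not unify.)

Decompose wrap/1: f(wrap(f(U, k)), succ(U)) =?= f(wrap(f(wrap(f(m, m)), k)), Y).
Decompose f/2: wrap(f(U, k)) =?= wrap(f(wrap(f(m, m)), k)),  succ(U) =?= Y.
Decompose wrap/1: f(U, k) =?= f(wrap(f(m, m)), k).
Decompose f/2: U =?= wrap(f(m, m)),  k =?= k.
Bind U := wrap(f(m, m)); substituting into the 2 remaining equations that mention U gives: succ(wrap(f(m, m))) =?= Y,  cons(succ(Y2), N) =?= cons(succ(succ(succ(N))), cons(wrap(f(m, m)), Y)).
Delete trivial equation k =?= k.
Bind Y := succ(wrap(f(m, m))); substituting into the remaining equation gives: cons(succ(Y2), N) =?= cons(succ(succ(succ(N))), cons(wrap(f(m, m)), succ(wrap(f(m, m))))).
Decompose cons/2: succ(Y2) =?= succ(succ(succ(N))),  N =?= cons(wrap(f(m, m)), succ(wrap(f(m, m)))).
Decompose succ/1: Y2 =?= succ(succ(N)).
Bind Y2 := succ(succ(N)); no other remaining equation mentions Y2.
Bind N := cons(wrap(f(m, m)), succ(wrap(f(m, m)))). Substituting into the earlier binding gives Y2 := succ(succ(cons(wrap(f(m, m)), succ(wrap(f(m, m)))))).
MGU = { U -> wrap(f(m, m)), Y -> succ(wrap(f(m, m))), Y2 -> succ(succ(cons(wrap(f(m, m)), succ(wrap(f(m, m)))))), N -> cons(wrap(f(m, m)), succ(wrap(f(m, m)))) }, so Y -> succ(wrap(f(m, m))).

succ(wrap(f(m, m)))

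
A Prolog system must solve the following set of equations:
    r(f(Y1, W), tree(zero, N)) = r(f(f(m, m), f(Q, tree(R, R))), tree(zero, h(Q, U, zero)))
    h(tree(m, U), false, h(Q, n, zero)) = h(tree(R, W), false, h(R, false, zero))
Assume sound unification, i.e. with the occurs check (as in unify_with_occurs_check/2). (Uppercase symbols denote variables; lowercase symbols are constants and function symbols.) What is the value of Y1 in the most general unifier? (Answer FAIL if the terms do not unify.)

FAIL

Decompose r/2: f(Y1, W) = f(f(m, m), f(Q, tree(R, R))),  tree(zero, N) = tree(zero, h(Q, U, zero)).
Decompose f/2: Y1 = f(m, m),  W = f(Q, tree(R, R)).
Bind Y1 := f(m, m); no other remaining equation mentions Y1.
Bind W := f(Q, tree(R, R)); substituting into the one remaining equation that mentions W gives: h(tree(m, U), false, h(Q, n, zero)) = h(tree(R, f(Q, tree(R, R))), false, h(R, false, zero)).
Decompose tree/2: zero = zero,  N = h(Q, U, zero).
Delete trivial equation zero = zero.
Bind N := h(Q, U, zero); no other remaining equation mentions N.
Decompose h/3: tree(m, U) = tree(R, f(Q, tree(R, R))),  false = false,  h(Q, n, zero) = h(R, false, zero).
Decompose tree/2: m = R,  U = f(Q, tree(R, R)).
Bind R := m; substituting into the 2 remaining equations that mention R gives: U = f(Q, tree(m, m)),  h(Q, n, zero) = h(m, false, zero). Substituting into the earlier binding gives W := f(Q, tree(m, m)).
Bind U := f(Q, tree(m, m)); no other remaining equation mentions U. Substituting into the earlier binding gives N := h(Q, f(Q, tree(m, m)), zero).
Delete trivial equation false = false.
Decompose h/3: Q = m,  n = false,  zero = zero.
Bind Q := m; no other remaining equation mentions Q. Substituting into the earlier bindings gives W := f(m, tree(m, m)), N := h(m, f(m, tree(m, m)), zero), U := f(m, tree(m, m)).
Clash: constants n and false differ; no unifier exists.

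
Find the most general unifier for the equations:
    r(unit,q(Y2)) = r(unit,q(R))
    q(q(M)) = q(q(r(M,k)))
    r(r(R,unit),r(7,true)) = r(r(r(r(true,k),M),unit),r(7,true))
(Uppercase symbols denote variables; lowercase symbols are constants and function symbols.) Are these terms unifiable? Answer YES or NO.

Decompose r/2: unit = unit,  q(Y2) = q(R).
Delete trivial equation unit = unit.
Decompose q/1: Y2 = R.
Bind Y2 := R; no other remaining equation mentions Y2.
Decompose q/1: q(M) = q(r(M,k)).
Decompose q/1: M = r(M,k).
Occurs check fails: M occurs in r(M,k); the equation M = r(M,k) has no finite solution.

NO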